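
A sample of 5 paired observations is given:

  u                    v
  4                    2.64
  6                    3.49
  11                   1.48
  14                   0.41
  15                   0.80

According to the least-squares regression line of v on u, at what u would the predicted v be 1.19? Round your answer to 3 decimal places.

12.379

n = 5, Σx = 50, Σy = 8.82, Σxy = 65.52, Σx² = 594
Sxx = Σx² − (Σx)²/n = 594 − 500 = 94
Sxy = Σxy − (Σx)(Σy)/n = 65.52 − 88.2 = -22.68
b = Sxy/Sxx = -22.68/94 = -0.241277
a = ȳ − b·x̄ = 1.764 − (-0.241277)·10 = 4.176766
Set a + b·x = 1.19: x = (1.19 − 4.176766) / (-0.241277) = 12.379012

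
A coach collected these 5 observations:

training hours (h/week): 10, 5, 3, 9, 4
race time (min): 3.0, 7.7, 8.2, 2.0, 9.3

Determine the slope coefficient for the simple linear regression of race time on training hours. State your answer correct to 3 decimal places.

-1.004

n = 5, Σx = 31, Σy = 30.2, Σxy = 148.3, Σx² = 231
Sxx = Σx² − (Σx)²/n = 231 − 192.2 = 38.8
Sxy = Σxy − (Σx)(Σy)/n = 148.3 − 187.24 = -38.94
b = Sxy/Sxx = -38.94/38.8 = -1.003608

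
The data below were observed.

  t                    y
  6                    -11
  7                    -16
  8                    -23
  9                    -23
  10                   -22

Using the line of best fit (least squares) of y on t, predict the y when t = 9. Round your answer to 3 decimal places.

n = 5, Σx = 40, Σy = -95, Σxy = -789, Σx² = 330
Sxx = Σx² − (Σx)²/n = 330 − 320 = 10
Sxy = Σxy − (Σx)(Σy)/n = -789 − (-760) = -29
b = Sxy/Sxx = -29/10 = -2.9
a = ȳ − b·x̄ = -19 − (-2.9)·8 = 4.2
ŷ(9) = a + b·9 = 4.2 + (-2.9)·9 = -21.9

-21.900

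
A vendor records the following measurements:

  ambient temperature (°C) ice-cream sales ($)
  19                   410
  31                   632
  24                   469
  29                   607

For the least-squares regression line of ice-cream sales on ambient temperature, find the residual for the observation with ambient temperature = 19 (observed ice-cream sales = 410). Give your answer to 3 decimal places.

n = 4, Σx = 103, Σy = 2118, Σxy = 56241, Σx² = 2739
Sxx = Σx² − (Σx)²/n = 2739 − 2652.25 = 86.75
Sxy = Σxy − (Σx)(Σy)/n = 56241 − 54538.5 = 1702.5
b = Sxy/Sxx = 1702.5/86.75 = 19.625360
a = ȳ − b·x̄ = 529.5 − 19.625360·25.75 = 24.146974
ŷ(19) = 24.146974 + 19.625360·19 = 397.028818
residual = y − ŷ = 410 − 397.028818 = 12.971182

12.971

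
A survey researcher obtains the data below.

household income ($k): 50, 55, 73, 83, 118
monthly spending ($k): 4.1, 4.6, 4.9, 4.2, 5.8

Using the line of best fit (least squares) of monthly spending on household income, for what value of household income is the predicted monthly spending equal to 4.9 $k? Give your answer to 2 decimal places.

n = 5, Σx = 379, Σy = 23.6, Σxy = 1848.7, Σx² = 31667
Sxx = Σx² − (Σx)²/n = 31667 − 28728.2 = 2938.8
Sxy = Σxy − (Σx)(Σy)/n = 1848.7 − 1788.88 = 59.82
b = Sxy/Sxx = 59.82/2938.8 = 0.020355
a = ȳ − b·x̄ = 4.72 − 0.020355·75.8 = 3.177072
Set a + b·x = 4.9: x = (4.9 − 3.177072) / 0.020355 = 84.642929

84.64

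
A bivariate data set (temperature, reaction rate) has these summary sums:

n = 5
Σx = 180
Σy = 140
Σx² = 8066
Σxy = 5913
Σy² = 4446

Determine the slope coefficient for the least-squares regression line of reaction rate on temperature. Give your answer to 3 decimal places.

0.550

Sxx = Σx² − (Σx)²/n = 8066 − 6480 = 1586
Sxy = Σxy − (Σx)(Σy)/n = 5913 − 5040 = 873
b = Sxy/Sxx = 873/1586 = 0.550441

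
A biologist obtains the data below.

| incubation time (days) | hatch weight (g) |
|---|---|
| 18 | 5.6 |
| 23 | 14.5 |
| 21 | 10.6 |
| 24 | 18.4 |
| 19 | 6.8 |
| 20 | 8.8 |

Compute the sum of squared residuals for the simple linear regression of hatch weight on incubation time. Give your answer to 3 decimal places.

n = 6, Σx = 125, Σy = 64.7, Σxy = 1403.7, Σx² = 2631, Σy² = 816.21
Sxx = Σx² − (Σx)²/n = 2631 − 2604.166667 = 26.833333
Sxy = Σxy − (Σx)(Σy)/n = 1403.7 − 1347.916667 = 55.783333
Syy = Σy² − (Σy)²/n = 816.21 − 697.681667 = 118.528333
b = Sxy/Sxx = 55.783333/26.833333 = 2.078882
SSE = Syy − b·Sxy = 118.528333 − 2.078882·55.783333 = 2.561366

2.561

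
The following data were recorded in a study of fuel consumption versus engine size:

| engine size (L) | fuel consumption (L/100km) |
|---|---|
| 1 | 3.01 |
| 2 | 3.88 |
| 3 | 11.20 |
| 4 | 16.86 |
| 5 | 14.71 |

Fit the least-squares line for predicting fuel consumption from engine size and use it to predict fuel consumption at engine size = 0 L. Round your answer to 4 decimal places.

n = 5, Σx = 15, Σy = 49.66, Σxy = 185.36, Σx² = 55
Sxx = Σx² − (Σx)²/n = 55 − 45 = 10
Sxy = Σxy − (Σx)(Σy)/n = 185.36 − 148.98 = 36.38
b = Sxy/Sxx = 36.38/10 = 3.638
a = ȳ − b·x̄ = 9.932 − 3.638·3 = -0.982
ŷ(0) = a + b·0 = -0.982 + 3.638·0 = -0.982

-0.9820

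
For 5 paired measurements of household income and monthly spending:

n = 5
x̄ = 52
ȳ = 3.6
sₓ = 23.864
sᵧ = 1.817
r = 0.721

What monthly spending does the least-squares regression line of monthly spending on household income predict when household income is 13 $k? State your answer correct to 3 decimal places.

b = r · sᵧ/sₓ = 0.721 · 1.817/23.864 = 0.054897
a = ȳ − b·x̄ = 3.6 − 0.054897·52 = 0.745367
ŷ(13) = a + b·13 = 0.745367 + 0.054897·13 = 1.459025

1.459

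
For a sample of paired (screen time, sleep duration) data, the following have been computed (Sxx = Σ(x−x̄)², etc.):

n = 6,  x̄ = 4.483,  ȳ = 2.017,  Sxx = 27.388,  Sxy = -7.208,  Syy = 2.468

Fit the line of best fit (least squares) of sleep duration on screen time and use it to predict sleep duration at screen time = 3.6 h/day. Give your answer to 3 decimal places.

b = Sxy/Sxx = -7.208/27.388 = -0.263181
a = ȳ − b·x̄ = 2.017 − (-0.263181)·4.483 = 3.196840
ŷ(3.6) = a + b·3.6 = 3.196840 + (-0.263181)·3.6 = 2.249389

2.249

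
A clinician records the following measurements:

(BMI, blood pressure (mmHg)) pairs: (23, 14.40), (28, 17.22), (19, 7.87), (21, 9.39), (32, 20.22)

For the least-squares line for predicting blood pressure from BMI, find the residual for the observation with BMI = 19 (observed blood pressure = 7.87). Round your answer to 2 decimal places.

-0.64

n = 5, Σx = 123, Σy = 69.1, Σxy = 1807.12, Σx² = 3139
Sxx = Σx² − (Σx)²/n = 3139 − 3025.8 = 113.2
Sxy = Σxy − (Σx)(Σy)/n = 1807.12 − 1699.86 = 107.26
b = Sxy/Sxx = 107.26/113.2 = 0.947527
a = ȳ − b·x̄ = 13.82 − 0.947527·24.6 = -9.489152
ŷ(19) = -9.489152 + 0.947527·19 = 8.513852
residual = y − ŷ = 7.87 − 8.513852 = -0.643852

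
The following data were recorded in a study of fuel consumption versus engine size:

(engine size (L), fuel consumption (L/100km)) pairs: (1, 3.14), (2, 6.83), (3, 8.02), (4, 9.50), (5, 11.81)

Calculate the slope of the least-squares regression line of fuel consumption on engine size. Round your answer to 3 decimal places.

2.001

n = 5, Σx = 15, Σy = 39.3, Σxy = 137.91, Σx² = 55
Sxx = Σx² − (Σx)²/n = 55 − 45 = 10
Sxy = Σxy − (Σx)(Σy)/n = 137.91 − 117.9 = 20.01
b = Sxy/Sxx = 20.01/10 = 2.001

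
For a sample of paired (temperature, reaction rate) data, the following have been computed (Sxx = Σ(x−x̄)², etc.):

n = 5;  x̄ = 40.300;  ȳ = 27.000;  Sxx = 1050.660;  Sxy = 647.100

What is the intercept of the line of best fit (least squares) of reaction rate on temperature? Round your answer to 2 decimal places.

2.18

b = Sxy/Sxx = 647.1/1050.66 = 0.615899
a = ȳ − b·x̄ = 27 − 0.615899·40.3 = 2.179287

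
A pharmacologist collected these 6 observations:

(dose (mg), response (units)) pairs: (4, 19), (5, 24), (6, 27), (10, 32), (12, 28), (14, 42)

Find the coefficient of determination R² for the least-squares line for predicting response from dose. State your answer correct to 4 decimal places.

0.7638

n = 6, Σx = 51, Σy = 172, Σxy = 1602, Σx² = 517, Σy² = 5238
Sxx = Σx² − (Σx)²/n = 517 − 433.5 = 83.5
Sxy = Σxy − (Σx)(Σy)/n = 1602 − 1462 = 140
Syy = Σy² − (Σy)²/n = 5238 − 4930.666667 = 307.333333
R² = Sxy²/(Sxx·Syy) = (140)²/(83.5·307.333333) = 0.763765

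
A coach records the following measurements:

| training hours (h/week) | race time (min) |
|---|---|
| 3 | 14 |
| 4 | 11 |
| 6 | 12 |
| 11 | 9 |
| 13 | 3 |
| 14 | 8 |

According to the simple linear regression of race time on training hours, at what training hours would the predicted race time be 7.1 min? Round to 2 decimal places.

12.06

n = 6, Σx = 51, Σy = 57, Σxy = 408, Σx² = 547
Sxx = Σx² − (Σx)²/n = 547 − 433.5 = 113.5
Sxy = Σxy − (Σx)(Σy)/n = 408 − 484.5 = -76.5
b = Sxy/Sxx = -76.5/113.5 = -0.674009
a = ȳ − b·x̄ = 9.5 − (-0.674009)·8.5 = 15.229075
Set a + b·x = 7.1: x = (7.1 − 15.229075) / (-0.674009) = 12.060784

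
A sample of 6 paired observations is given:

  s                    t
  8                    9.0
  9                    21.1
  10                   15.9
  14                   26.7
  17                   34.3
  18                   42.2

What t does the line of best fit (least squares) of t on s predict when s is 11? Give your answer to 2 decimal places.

20.35

n = 6, Σx = 76, Σy = 149.2, Σxy = 2137.4, Σx² = 1054
Sxx = Σx² − (Σx)²/n = 1054 − 962.666667 = 91.333333
Sxy = Σxy − (Σx)(Σy)/n = 2137.4 − 1889.866667 = 247.533333
b = Sxy/Sxx = 247.533333/91.333333 = 2.710219
a = ȳ − b·x̄ = 24.866667 − 2.710219·12.666667 = -9.462774
ŷ(11) = a + b·11 = -9.462774 + 2.710219·11 = 20.349635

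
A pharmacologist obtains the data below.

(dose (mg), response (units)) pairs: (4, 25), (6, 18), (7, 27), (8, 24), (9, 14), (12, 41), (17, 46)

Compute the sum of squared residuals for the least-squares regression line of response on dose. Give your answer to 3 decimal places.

325.964

n = 7, Σx = 63, Σy = 195, Σxy = 1989, Σx² = 679, Σy² = 6247
Sxx = Σx² − (Σx)²/n = 679 − 567 = 112
Sxy = Σxy − (Σx)(Σy)/n = 1989 − 1755 = 234
Syy = Σy² − (Σy)²/n = 6247 − 5432.142857 = 814.857143
b = Sxy/Sxx = 234/112 = 2.089286
SSE = Syy − b·Sxy = 814.857143 − 2.089286·234 = 325.964286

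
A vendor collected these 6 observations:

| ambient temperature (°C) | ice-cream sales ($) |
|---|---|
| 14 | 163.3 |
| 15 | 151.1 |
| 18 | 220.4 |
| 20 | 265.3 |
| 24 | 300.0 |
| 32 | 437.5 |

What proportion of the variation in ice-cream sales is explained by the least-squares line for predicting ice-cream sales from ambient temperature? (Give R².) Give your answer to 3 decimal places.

n = 6, Σx = 123, Σy = 1537.6, Σxy = 35025.9, Σx² = 2745, Σy² = 449864.6
Sxx = Σx² − (Σx)²/n = 2745 − 2521.5 = 223.5
Sxy = Σxy − (Σx)(Σy)/n = 35025.9 − 31520.8 = 3505.1
Syy = Σy² − (Σy)²/n = 449864.6 − 394035.626667 = 55828.973333
R² = Sxy²/(Sxx·Syy) = (3505.1)²/(223.5·55828.973333) = 0.984609

0.985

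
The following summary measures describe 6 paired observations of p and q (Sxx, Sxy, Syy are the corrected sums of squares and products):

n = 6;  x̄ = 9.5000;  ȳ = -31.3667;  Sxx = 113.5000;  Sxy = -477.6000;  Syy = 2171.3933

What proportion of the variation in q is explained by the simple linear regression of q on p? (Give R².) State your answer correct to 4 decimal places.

0.9255

R² = Sxy²/(Sxx·Syy) = (-477.6)²/(113.5·2171.3933) = 0.925538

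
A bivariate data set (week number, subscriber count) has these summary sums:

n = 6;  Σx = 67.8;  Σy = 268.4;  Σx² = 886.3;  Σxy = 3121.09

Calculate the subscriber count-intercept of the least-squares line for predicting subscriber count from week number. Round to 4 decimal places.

Sxx = Σx² − (Σx)²/n = 886.3 − 766.14 = 120.16
Sxy = Σxy − (Σx)(Σy)/n = 3121.09 − 3032.92 = 88.17
b = Sxy/Sxx = 88.17/120.16 = 0.733772
a = ȳ − b·x̄ = 44.733333 − 0.733772·11.3 = 36.441714

36.4417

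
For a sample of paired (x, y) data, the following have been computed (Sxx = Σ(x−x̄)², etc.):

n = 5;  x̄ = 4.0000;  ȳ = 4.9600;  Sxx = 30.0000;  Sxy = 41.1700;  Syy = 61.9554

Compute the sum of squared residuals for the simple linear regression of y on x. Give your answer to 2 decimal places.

b = Sxy/Sxx = 41.17/30 = 1.372333
SSE = Syy − b·Sxy = 61.9554 − 1.372333·41.17 = 5.456437

5.46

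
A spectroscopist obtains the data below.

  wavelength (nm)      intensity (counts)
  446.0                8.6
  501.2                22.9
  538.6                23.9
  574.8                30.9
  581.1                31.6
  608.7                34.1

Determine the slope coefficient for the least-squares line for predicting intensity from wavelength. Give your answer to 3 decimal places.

0.152

n = 6, Σx = 3250.4, Σy = 152, Σxy = 85066.37, Σx² = 1778795.34
Sxx = Σx² − (Σx)²/n = 1778795.34 − 1760850.026667 = 17945.313333
Sxy = Σxy − (Σx)(Σy)/n = 85066.37 − 82343.466667 = 2722.903333
b = Sxy/Sxx = 2722.903333/17945.313333 = 0.151733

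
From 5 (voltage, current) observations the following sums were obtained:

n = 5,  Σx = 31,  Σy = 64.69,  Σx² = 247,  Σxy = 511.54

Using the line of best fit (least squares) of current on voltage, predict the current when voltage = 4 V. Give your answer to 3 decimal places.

Sxx = Σx² − (Σx)²/n = 247 − 192.2 = 54.8
Sxy = Σxy − (Σx)(Σy)/n = 511.54 − 401.078 = 110.462
b = Sxy/Sxx = 110.462/54.8 = 2.015730
a = ȳ − b·x̄ = 12.938 − 2.015730·6.2 = 0.440474
ŷ(4) = a + b·4 = 0.440474 + 2.015730·4 = 8.503394

8.503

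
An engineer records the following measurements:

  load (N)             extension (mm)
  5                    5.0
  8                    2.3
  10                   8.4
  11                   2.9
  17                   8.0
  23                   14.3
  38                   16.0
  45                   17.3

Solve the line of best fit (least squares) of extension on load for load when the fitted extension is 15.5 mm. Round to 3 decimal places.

36.642

n = 8, Σx = 157, Σy = 74.2, Σxy = 2010.7, Σx² = 4597
Sxx = Σx² − (Σx)²/n = 4597 − 3081.125 = 1515.875
Sxy = Σxy − (Σx)(Σy)/n = 2010.7 − 1456.175 = 554.525
b = Sxy/Sxx = 554.525/1515.875 = 0.365812
a = ȳ − b·x̄ = 9.275 − 0.365812·19.625 = 2.095943
Set a + b·x = 15.5: x = (15.5 − 2.095943) / 0.365812 = 36.641946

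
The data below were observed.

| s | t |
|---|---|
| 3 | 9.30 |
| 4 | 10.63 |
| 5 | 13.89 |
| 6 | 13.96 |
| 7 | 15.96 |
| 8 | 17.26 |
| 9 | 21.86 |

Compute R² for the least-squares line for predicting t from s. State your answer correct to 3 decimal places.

n = 7, Σx = 42, Σy = 102.86, Σxy = 670.17, Σx² = 280, Σy² = 1617.7894
Sxx = Σx² − (Σx)²/n = 280 − 252 = 28
Sxy = Σxy − (Σx)(Σy)/n = 670.17 − 617.16 = 53.01
Syy = Σy² − (Σy)²/n = 1617.7894 − 1511.454229 = 106.335171
R² = Sxy²/(Sxx·Syy) = (53.01)²/(28·106.335171) = 0.943801

0.944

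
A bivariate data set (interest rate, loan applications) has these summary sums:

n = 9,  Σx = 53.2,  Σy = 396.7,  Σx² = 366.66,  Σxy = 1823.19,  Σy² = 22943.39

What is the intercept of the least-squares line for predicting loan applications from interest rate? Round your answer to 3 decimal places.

103.173

Sxx = Σx² − (Σx)²/n = 366.66 − 314.471111 = 52.188889
Sxy = Σxy − (Σx)(Σy)/n = 1823.19 − 2344.937778 = -521.747778
b = Sxy/Sxx = -521.747778/52.188889 = -9.997296
a = ȳ − b·x̄ = 44.077778 − (-9.997296)·5.911111 = 103.172906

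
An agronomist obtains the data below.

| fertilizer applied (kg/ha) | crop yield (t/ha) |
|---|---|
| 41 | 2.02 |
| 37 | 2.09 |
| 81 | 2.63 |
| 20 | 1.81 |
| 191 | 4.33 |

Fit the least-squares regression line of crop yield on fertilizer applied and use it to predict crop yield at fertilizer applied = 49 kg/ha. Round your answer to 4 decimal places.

2.2054

n = 5, Σx = 370, Σy = 12.88, Σxy = 1236.41, Σx² = 46492
Sxx = Σx² − (Σx)²/n = 46492 − 27380 = 19112
Sxy = Σxy − (Σx)(Σy)/n = 1236.41 − 953.12 = 283.29
b = Sxy/Sxx = 283.29/19112 = 0.014823
a = ȳ − b·x̄ = 2.576 − 0.014823·74 = 1.479126
ŷ(49) = a + b·49 = 1.479126 + 0.014823·49 = 2.205434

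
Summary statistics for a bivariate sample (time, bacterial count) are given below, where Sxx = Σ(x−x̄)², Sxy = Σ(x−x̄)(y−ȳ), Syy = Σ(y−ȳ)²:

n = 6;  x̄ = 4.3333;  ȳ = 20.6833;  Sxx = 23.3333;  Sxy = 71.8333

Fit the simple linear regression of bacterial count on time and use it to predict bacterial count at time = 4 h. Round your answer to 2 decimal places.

19.66

b = Sxy/Sxx = 71.8333/23.3333 = 3.078574
a = ȳ − b·x̄ = 20.6833 − 3.078574·4.3333 = 7.342914
ŷ(4) = a + b·4 = 7.342914 + 3.078574·4 = 19.657211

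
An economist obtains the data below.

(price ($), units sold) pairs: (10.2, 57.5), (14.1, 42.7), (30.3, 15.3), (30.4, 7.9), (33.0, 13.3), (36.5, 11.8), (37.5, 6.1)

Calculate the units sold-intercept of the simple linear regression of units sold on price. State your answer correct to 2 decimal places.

n = 7, Σx = 192, Σy = 154.6, Σxy = 2990.67, Σx² = 5972.6
Sxx = Σx² − (Σx)²/n = 5972.6 − 5266.285714 = 706.314286
Sxy = Σxy − (Σx)(Σy)/n = 2990.67 − 4240.457143 = -1249.787143
b = Sxy/Sxx = -1249.787143/706.314286 = -1.769449
a = ȳ − b·x̄ = 22.085714 − (-1.769449)·27.428571 = 70.619174

70.62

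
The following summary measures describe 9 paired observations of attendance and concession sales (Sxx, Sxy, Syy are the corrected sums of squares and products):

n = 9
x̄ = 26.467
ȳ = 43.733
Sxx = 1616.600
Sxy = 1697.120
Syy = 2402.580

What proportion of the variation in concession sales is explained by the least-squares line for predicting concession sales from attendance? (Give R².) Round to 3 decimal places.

R² = Sxy²/(Sxx·Syy) = (1697.12)²/(1616.6·2402.58) = 0.741557

0.742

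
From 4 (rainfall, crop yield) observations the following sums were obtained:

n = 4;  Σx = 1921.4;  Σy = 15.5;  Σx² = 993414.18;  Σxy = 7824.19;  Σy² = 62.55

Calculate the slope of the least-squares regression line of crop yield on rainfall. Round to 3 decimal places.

0.005

Sxx = Σx² − (Σx)²/n = 993414.18 − 922944.49 = 70469.69
Sxy = Σxy − (Σx)(Σy)/n = 7824.19 − 7445.425 = 378.765
b = Sxy/Sxx = 378.765/70469.69 = 0.005375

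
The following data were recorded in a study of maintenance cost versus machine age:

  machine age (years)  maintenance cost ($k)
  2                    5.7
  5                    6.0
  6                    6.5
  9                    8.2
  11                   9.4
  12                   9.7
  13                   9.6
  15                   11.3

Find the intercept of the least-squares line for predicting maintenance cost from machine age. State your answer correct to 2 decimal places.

n = 8, Σx = 73, Σy = 66.4, Σxy = 668.3, Σx² = 805
Sxx = Σx² − (Σx)²/n = 805 − 666.125 = 138.875
Sxy = Σxy − (Σx)(Σy)/n = 668.3 − 605.9 = 62.4
b = Sxy/Sxx = 62.4/138.875 = 0.449325
a = ȳ − b·x̄ = 8.3 − 0.449325·9.125 = 4.199910

4.20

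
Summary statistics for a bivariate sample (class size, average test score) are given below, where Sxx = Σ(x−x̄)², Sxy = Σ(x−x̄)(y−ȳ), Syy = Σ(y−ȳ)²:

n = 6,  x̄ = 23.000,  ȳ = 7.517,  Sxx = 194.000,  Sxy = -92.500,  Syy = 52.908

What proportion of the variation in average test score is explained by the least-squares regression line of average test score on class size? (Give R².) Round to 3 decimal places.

R² = Sxy²/(Sxx·Syy) = (-92.5)²/(194·52.908) = 0.833605

0.834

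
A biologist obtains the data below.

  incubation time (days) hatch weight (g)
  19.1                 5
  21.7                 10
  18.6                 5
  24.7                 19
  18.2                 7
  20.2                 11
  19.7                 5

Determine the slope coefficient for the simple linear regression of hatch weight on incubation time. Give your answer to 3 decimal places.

2.084

n = 7, Σx = 142.2, Σy = 62, Σxy = 1322.9, Σx² = 2919.12
Sxx = Σx² − (Σx)²/n = 2919.12 − 2888.691429 = 30.428571
Sxy = Σxy − (Σx)(Σy)/n = 1322.9 − 1259.485714 = 63.414286
b = Sxy/Sxx = 63.414286/30.428571 = 2.084038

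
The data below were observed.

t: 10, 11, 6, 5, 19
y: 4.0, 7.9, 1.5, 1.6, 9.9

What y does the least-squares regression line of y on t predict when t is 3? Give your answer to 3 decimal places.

0.406

n = 5, Σx = 51, Σy = 24.9, Σxy = 332, Σx² = 643
Sxx = Σx² − (Σx)²/n = 643 − 520.2 = 122.8
Sxy = Σxy − (Σx)(Σy)/n = 332 − 253.98 = 78.02
b = Sxy/Sxx = 78.02/122.8 = 0.635342
a = ȳ − b·x̄ = 4.98 − 0.635342·10.2 = -1.500489
ŷ(3) = a + b·3 = -1.500489 + 0.635342·3 = 0.405537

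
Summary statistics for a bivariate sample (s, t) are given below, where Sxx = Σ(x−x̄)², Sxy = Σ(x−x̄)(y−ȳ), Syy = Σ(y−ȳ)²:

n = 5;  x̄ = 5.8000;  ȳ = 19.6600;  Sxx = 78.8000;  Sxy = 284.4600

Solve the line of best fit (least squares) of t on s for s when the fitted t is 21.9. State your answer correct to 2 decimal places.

b = Sxy/Sxx = 284.46/78.8 = 3.609898
a = ȳ − b·x̄ = 19.66 − 3.609898·5.8 = -1.277411
Set a + b·x = 21.9: x = (21.9 − (-1.277411)) / 3.609898 = 6.420516

6.42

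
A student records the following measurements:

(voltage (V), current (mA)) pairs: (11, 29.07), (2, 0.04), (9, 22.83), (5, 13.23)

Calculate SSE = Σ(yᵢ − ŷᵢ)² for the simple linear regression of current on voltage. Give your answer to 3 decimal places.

8.260

n = 4, Σx = 27, Σy = 65.17, Σxy = 591.47, Σx² = 231, Σy² = 1541.3083
Sxx = Σx² − (Σx)²/n = 231 − 182.25 = 48.75
Sxy = Σxy − (Σx)(Σy)/n = 591.47 − 439.8975 = 151.5725
Syy = Σy² − (Σy)²/n = 1541.3083 − 1061.782225 = 479.526075
b = Sxy/Sxx = 151.5725/48.75 = 3.109179
SSE = Syy − b·Sxy = 479.526075 − 3.109179·151.5725 = 8.259967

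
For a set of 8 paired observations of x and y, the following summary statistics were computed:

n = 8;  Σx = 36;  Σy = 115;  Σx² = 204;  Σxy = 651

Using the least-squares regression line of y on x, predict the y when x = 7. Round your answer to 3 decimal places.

Sxx = Σx² − (Σx)²/n = 204 − 162 = 42
Sxy = Σxy − (Σx)(Σy)/n = 651 − 517.5 = 133.5
b = Sxy/Sxx = 133.5/42 = 3.178571
a = ȳ − b·x̄ = 14.375 − 3.178571·4.5 = 0.071429
ŷ(7) = a + b·7 = 0.071429 + 3.178571·7 = 22.321429

22.321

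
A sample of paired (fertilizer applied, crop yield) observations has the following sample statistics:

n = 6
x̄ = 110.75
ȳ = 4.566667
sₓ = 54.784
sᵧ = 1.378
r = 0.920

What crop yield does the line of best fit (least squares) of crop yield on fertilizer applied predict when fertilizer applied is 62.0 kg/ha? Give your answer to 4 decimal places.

3.4385

b = r · sᵧ/sₓ = 0.92 · 1.378/54.784 = 0.023141
a = ȳ − b·x̄ = 4.566667 − 0.023141·110.75 = 2.003794
ŷ(62.0) = a + b·62.0 = 2.003794 + 0.023141·62 = 3.438540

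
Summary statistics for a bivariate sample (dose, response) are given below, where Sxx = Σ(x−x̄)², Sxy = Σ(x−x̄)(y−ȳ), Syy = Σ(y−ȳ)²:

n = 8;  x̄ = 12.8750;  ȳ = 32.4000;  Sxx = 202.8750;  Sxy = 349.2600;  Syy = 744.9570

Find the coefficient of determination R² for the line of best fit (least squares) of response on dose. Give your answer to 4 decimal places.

R² = Sxy²/(Sxx·Syy) = (349.26)²/(202.875·744.957) = 0.807120

0.8071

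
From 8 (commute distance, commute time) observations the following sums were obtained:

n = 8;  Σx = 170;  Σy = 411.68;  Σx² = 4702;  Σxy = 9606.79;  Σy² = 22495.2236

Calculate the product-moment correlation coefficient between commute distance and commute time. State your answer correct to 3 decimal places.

0.719

Sxx = Σx² − (Σx)²/n = 4702 − 3612.5 = 1089.5
Sxy = Σxy − (Σx)(Σy)/n = 9606.79 − 8748.2 = 858.59
Syy = Σy² − (Σy)²/n = 22495.2236 − 21185.0528 = 1310.1708
r = Sxy/√(Sxx·Syy) = 858.59/√(1427431.0866) = 858.59/1194.751475 = 0.718635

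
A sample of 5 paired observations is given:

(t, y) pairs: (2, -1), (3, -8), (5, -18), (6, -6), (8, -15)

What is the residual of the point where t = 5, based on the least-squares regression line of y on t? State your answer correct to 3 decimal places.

-8.035

n = 5, Σx = 24, Σy = -48, Σxy = -272, Σx² = 138
Sxx = Σx² − (Σx)²/n = 138 − 115.2 = 22.8
Sxy = Σxy − (Σx)(Σy)/n = -272 − (-230.4) = -41.6
b = Sxy/Sxx = -41.6/22.8 = -1.824561
a = ȳ − b·x̄ = -9.6 − (-1.824561)·4.8 = -0.842105
ŷ(5) = -0.842105 + (-1.824561)·5 = -9.964912
residual = y − ŷ = -18 − (-9.964912) = -8.035088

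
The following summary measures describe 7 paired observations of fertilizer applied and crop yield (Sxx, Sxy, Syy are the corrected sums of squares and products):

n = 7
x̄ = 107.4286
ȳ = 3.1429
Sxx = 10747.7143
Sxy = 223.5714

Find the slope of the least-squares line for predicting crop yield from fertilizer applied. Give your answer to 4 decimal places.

b = Sxy/Sxx = 223.5714/10747.7143 = 0.020802

0.0208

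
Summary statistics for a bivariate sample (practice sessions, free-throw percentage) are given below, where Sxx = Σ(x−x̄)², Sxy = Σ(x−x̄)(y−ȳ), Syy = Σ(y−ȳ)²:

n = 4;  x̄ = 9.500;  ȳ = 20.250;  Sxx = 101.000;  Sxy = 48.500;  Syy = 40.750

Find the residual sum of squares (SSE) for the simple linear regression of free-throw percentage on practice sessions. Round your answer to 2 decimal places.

17.46

b = Sxy/Sxx = 48.5/101 = 0.480198
SSE = Syy − b·Sxy = 40.75 − 0.480198·48.5 = 17.460396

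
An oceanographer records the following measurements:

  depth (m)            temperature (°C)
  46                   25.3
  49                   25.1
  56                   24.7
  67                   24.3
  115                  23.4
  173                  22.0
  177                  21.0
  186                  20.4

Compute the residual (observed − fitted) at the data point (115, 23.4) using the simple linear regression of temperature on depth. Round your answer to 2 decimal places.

0.32

n = 8, Σx = 869, Σy = 186.2, Σxy = 19413.4, Σx² = 121221
Sxx = Σx² − (Σx)²/n = 121221 − 94395.125 = 26825.875
Sxy = Σxy − (Σx)(Σy)/n = 19413.4 − 20225.975 = -812.575
b = Sxy/Sxx = -812.575/26825.875 = -0.030291
a = ȳ − b·x̄ = 23.275 − (-0.030291)·108.625 = 26.565329
ŷ(115) = 26.565329 + (-0.030291)·115 = 23.081897
residual = y − ŷ = 23.4 − 23.081897 = 0.318103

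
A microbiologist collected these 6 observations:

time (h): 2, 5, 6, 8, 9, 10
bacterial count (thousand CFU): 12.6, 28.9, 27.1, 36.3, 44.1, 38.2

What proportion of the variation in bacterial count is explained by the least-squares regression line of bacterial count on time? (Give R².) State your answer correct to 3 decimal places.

n = 6, Σx = 40, Σy = 187.2, Σxy = 1401.6, Σx² = 310, Σy² = 6450.12
Sxx = Σx² − (Σx)²/n = 310 − 266.666667 = 43.333333
Sxy = Σxy − (Σx)(Σy)/n = 1401.6 − 1248 = 153.6
Syy = Σy² − (Σy)²/n = 6450.12 − 5840.64 = 609.48
R² = Sxy²/(Sxx·Syy) = (153.6)²/(43.333333·609.48) = 0.893307

0.893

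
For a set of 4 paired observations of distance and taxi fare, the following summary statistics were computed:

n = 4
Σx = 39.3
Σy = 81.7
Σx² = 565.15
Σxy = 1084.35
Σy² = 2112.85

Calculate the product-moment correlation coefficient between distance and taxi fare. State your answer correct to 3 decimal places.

0.999

Sxx = Σx² − (Σx)²/n = 565.15 − 386.1225 = 179.0275
Sxy = Σxy − (Σx)(Σy)/n = 1084.35 − 802.7025 = 281.6475
Syy = Σy² − (Σy)²/n = 2112.85 − 1668.7225 = 444.1275
r = Sxy/√(Sxx·Syy) = 281.6475/√(79511.036006) = 281.6475/281.977013 = 0.998831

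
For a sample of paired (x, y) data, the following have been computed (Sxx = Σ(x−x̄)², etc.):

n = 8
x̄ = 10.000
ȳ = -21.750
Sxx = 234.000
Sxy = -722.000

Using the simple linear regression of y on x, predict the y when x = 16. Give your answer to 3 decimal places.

b = Sxy/Sxx = -722/234 = -3.085470
a = ȳ − b·x̄ = -21.75 − (-3.085470)·10 = 9.104701
ŷ(16) = a + b·16 = 9.104701 + (-3.085470)·16 = -40.262821

-40.263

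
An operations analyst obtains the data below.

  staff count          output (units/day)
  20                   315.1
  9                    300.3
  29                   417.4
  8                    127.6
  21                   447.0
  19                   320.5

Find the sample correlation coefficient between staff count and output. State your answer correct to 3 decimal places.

n = 6, Σx = 106, Σy = 1927.9, Σxy = 37606.6, Σx² = 2188, Σy² = 682501.87
Sxx = Σx² − (Σx)²/n = 2188 − 1872.666667 = 315.333333
Sxy = Σxy − (Σx)(Σy)/n = 37606.6 − 34059.566667 = 3547.033333
Syy = Σy² − (Σy)²/n = 682501.87 − 619466.401667 = 63035.468333
r = Sxy/√(Sxx·Syy) = 3547.033333/√(19877184.347778) = 3547.033333/4458.383603 = 0.795587

0.796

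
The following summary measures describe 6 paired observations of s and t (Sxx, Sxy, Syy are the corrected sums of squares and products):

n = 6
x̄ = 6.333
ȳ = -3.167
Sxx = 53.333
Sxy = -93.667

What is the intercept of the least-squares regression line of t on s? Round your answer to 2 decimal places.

7.96

b = Sxy/Sxx = -93.667/53.333 = -1.756267
a = ȳ − b·x̄ = -3.167 − (-1.756267)·6.333 = 7.955440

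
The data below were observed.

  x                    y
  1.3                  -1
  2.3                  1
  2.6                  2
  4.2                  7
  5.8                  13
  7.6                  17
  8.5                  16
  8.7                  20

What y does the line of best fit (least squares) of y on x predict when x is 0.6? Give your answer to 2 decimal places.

n = 8, Σx = 41, Σy = 75, Σxy = 550.2, Σx² = 270.72
Sxx = Σx² − (Σx)²/n = 270.72 − 210.125 = 60.595
Sxy = Σxy − (Σx)(Σy)/n = 550.2 − 384.375 = 165.825
b = Sxy/Sxx = 165.825/60.595 = 2.736612
a = ȳ − b·x̄ = 9.375 − 2.736612·5.125 = -4.650136
ŷ(0.6) = a + b·0.6 = -4.650136 + 2.736612·0.6 = -3.008169

-3.01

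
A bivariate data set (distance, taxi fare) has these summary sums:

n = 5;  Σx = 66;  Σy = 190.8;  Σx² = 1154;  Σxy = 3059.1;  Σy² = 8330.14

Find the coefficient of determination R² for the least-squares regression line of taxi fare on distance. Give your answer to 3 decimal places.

Sxx = Σx² − (Σx)²/n = 1154 − 871.2 = 282.8
Sxy = Σxy − (Σx)(Σy)/n = 3059.1 − 2518.56 = 540.54
Syy = Σy² − (Σy)²/n = 8330.14 − 7280.928 = 1049.212
R² = Sxy²/(Sxx·Syy) = (540.54)²/(282.8·1049.212) = 0.984721

0.985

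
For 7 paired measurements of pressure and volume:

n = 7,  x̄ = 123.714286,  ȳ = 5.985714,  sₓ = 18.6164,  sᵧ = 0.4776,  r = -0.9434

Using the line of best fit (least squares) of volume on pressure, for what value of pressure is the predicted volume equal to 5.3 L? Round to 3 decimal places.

b = r · sᵧ/sₓ = -0.9434 · 0.4776/18.6164 = -0.024203
a = ȳ − b·x̄ = 5.985714 − (-0.024203)·123.714286 = 8.979938
Set a + b·x = 5.3: x = (5.3 − 8.979938) / (-0.024203) = 152.046370

152.046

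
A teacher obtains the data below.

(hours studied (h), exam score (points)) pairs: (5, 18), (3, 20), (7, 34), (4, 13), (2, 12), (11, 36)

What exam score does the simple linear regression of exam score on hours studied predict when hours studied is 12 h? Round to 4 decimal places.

n = 6, Σx = 32, Σy = 133, Σxy = 860, Σx² = 224
Sxx = Σx² − (Σx)²/n = 224 − 170.666667 = 53.333333
Sxy = Σxy − (Σx)(Σy)/n = 860 − 709.333333 = 150.666667
b = Sxy/Sxx = 150.666667/53.333333 = 2.825
a = ȳ − b·x̄ = 22.166667 − 2.825·5.333333 = 7.1
ŷ(12) = a + b·12 = 7.1 + 2.825·12 = 41

41.0000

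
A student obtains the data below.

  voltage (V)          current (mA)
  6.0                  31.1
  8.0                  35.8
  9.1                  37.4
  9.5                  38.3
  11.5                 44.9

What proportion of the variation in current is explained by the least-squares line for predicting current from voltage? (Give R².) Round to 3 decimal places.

0.976

n = 5, Σx = 44.1, Σy = 187.5, Σxy = 1693.54, Σx² = 405.31, Σy² = 7130.51
Sxx = Σx² − (Σx)²/n = 405.31 − 388.962 = 16.348
Sxy = Σxy − (Σx)(Σy)/n = 1693.54 − 1653.75 = 39.79
Syy = Σy² − (Σy)²/n = 7130.51 − 7031.25 = 99.26
R² = Sxy²/(Sxx·Syy) = (39.79)²/(16.348·99.26) = 0.975684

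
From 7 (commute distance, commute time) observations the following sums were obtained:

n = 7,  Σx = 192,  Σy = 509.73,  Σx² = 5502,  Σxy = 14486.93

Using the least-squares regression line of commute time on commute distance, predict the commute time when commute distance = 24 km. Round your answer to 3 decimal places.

65.462

Sxx = Σx² − (Σx)²/n = 5502 − 5266.285714 = 235.714286
Sxy = Σxy − (Σx)(Σy)/n = 14486.93 − 13981.165714 = 505.764286
b = Sxy/Sxx = 505.764286/235.714286 = 2.145667
a = ȳ − b·x̄ = 72.818571 − 2.145667·27.428571 = 13.966
ŷ(24) = a + b·24 = 13.966 + 2.145667·24 = 65.462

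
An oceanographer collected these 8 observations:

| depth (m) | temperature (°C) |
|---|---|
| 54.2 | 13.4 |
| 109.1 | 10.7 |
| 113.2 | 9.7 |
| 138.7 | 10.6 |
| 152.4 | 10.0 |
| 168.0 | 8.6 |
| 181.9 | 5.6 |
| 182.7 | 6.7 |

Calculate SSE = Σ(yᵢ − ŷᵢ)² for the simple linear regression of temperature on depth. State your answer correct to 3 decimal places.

n = 8, Σx = 1100.2, Σy = 75.3, Σxy = 9673.44, Σx² = 164809.04, Σy² = 750.71
Sxx = Σx² − (Σx)²/n = 164809.04 − 151305.005 = 13504.035
Sxy = Σxy − (Σx)(Σy)/n = 9673.44 − 10355.6325 = -682.1925
Syy = Σy² − (Σy)²/n = 750.71 − 708.76125 = 41.94875
b = Sxy/Sxx = -682.1925/13504.035 = -0.050518
SSE = Syy − b·Sxy = 41.94875 − (-0.050518)·(-682.1925) = 7.485969

7.486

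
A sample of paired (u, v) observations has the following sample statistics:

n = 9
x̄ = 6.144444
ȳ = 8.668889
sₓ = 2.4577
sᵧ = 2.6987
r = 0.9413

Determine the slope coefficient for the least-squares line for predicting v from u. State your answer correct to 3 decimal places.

b = r · sᵧ/sₓ = 0.9413 · 2.6987/2.4577 = 1.033603

1.034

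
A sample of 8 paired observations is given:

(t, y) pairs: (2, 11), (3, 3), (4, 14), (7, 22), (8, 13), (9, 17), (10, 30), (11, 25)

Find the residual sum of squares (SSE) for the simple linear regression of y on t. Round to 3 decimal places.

185.780

n = 8, Σx = 54, Σy = 135, Σxy = 1073, Σx² = 444, Σy² = 2793
Sxx = Σx² − (Σx)²/n = 444 − 364.5 = 79.5
Sxy = Σxy − (Σx)(Σy)/n = 1073 − 911.25 = 161.75
Syy = Σy² − (Σy)²/n = 2793 − 2278.125 = 514.875
b = Sxy/Sxx = 161.75/79.5 = 2.034591
SSE = Syy − b·Sxy = 514.875 − 2.034591·161.75 = 185.779874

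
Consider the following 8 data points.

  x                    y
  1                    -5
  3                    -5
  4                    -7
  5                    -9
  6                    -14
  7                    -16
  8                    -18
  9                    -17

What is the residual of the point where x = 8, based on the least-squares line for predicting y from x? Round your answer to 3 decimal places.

n = 8, Σx = 43, Σy = -91, Σxy = -586, Σx² = 281
Sxx = Σx² − (Σx)²/n = 281 − 231.125 = 49.875
Sxy = Σxy − (Σx)(Σy)/n = -586 − (-489.125) = -96.875
b = Sxy/Sxx = -96.875/49.875 = -1.942356
a = ȳ − b·x̄ = -11.375 − (-1.942356)·5.375 = -0.934837
ŷ(8) = -0.934837 + (-1.942356)·8 = -16.473684
residual = y − ŷ = -18 − (-16.473684) = -1.526316

-1.526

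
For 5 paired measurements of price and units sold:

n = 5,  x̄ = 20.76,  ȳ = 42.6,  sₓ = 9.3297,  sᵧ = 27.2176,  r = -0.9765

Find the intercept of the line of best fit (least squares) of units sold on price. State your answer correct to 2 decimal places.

101.74

b = r · sᵧ/sₓ = -0.9765 · 27.2176/9.3297 = -2.848750
a = ȳ − b·x̄ = 42.6 − (-2.848750)·20.76 = 101.740058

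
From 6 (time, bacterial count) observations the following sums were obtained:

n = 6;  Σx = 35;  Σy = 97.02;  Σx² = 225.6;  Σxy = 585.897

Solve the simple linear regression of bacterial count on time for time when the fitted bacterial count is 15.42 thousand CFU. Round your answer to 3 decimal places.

5.027

Sxx = Σx² − (Σx)²/n = 225.6 − 204.166667 = 21.433333
Sxy = Σxy − (Σx)(Σy)/n = 585.897 − 565.95 = 19.947
b = Sxy/Sxx = 19.947/21.433333 = 0.930653
a = ȳ − b·x̄ = 16.17 − 0.930653·5.833333 = 10.741190
Set a + b·x = 15.42: x = (15.42 − 10.741190) / 0.930653 = 5.027448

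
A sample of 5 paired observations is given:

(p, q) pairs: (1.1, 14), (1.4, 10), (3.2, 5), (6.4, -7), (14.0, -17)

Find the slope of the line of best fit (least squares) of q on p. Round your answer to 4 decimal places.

-2.3088

n = 5, Σx = 26.1, Σy = 5, Σxy = -237.4, Σx² = 250.37
Sxx = Σx² − (Σx)²/n = 250.37 − 136.242 = 114.128
Sxy = Σxy − (Σx)(Σy)/n = -237.4 − 26.1 = -263.5
b = Sxy/Sxx = -263.5/114.128 = -2.308811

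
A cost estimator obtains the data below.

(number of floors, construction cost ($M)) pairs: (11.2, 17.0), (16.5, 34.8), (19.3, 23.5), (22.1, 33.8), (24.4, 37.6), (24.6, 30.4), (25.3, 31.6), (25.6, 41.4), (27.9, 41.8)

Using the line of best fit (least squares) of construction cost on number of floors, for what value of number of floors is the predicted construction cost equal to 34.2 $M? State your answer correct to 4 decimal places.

23.3525

n = 9, Σx = 196.9, Σy = 291.9, Σxy = 6655.95, Σx² = 4532.97
Sxx = Σx² − (Σx)²/n = 4532.97 − 4307.734444 = 225.235556
Sxy = Σxy − (Σx)(Σy)/n = 6655.95 − 6386.123333 = 269.826667
b = Sxy/Sxx = 269.826667/225.235556 = 1.197975
a = ȳ − b·x̄ = 32.433333 − 1.197975·21.877778 = 6.224293
Set a + b·x = 34.2: x = (34.2 − 6.224293) / 1.197975 = 23.352488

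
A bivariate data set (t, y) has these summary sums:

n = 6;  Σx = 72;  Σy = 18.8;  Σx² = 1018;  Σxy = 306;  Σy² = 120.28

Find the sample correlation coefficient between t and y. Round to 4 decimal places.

0.8270

Sxx = Σx² − (Σx)²/n = 1018 − 864 = 154
Sxy = Σxy − (Σx)(Σy)/n = 306 − 225.6 = 80.4
Syy = Σy² − (Σy)²/n = 120.28 − 58.906667 = 61.373333
r = Sxy/√(Sxx·Syy) = 80.4/√(9451.493333) = 80.4/97.218791 = 0.827001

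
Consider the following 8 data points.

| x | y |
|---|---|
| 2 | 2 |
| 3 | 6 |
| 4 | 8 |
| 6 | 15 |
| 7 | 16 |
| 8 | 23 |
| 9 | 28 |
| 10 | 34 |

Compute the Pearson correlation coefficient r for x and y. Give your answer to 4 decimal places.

n = 8, Σx = 49, Σy = 132, Σxy = 1032, Σx² = 359, Σy² = 3054
Sxx = Σx² − (Σx)²/n = 359 − 300.125 = 58.875
Sxy = Σxy − (Σx)(Σy)/n = 1032 − 808.5 = 223.5
Syy = Σy² − (Σy)²/n = 3054 − 2178 = 876
r = Sxy/√(Sxx·Syy) = 223.5/√(51574.5) = 223.5/227.100198 = 0.984147

0.9841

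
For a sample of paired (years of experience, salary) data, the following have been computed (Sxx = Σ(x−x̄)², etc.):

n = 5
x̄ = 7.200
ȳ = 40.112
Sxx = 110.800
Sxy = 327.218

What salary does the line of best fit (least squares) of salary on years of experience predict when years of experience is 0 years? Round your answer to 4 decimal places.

18.8487

b = Sxy/Sxx = 327.218/110.8 = 2.953231
a = ȳ − b·x̄ = 40.112 − 2.953231·7.2 = 18.848736
ŷ(0) = a + b·0 = 18.848736 + 2.953231·0 = 18.848736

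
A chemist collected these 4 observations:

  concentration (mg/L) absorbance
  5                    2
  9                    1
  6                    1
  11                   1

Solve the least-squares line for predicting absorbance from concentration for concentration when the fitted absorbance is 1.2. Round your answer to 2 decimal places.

n = 4, Σx = 31, Σy = 5, Σxy = 36, Σx² = 263
Sxx = Σx² − (Σx)²/n = 263 − 240.25 = 22.75
Sxy = Σxy − (Σx)(Σy)/n = 36 − 38.75 = -2.75
b = Sxy/Sxx = -2.75/22.75 = -0.120879
a = ȳ − b·x̄ = 1.25 − (-0.120879)·7.75 = 2.186813
Set a + b·x = 1.2: x = (1.2 − 2.186813) / (-0.120879) = 8.163636

8.16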